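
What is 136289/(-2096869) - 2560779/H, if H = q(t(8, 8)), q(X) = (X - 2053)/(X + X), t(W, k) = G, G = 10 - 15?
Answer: -8949410248712/719226067 ≈ -12443.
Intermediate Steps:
G = -5
t(W, k) = -5
q(X) = (-2053 + X)/(2*X) (q(X) = (-2053 + X)/((2*X)) = (-2053 + X)*(1/(2*X)) = (-2053 + X)/(2*X))
H = 1029/5 (H = (½)*(-2053 - 5)/(-5) = (½)*(-⅕)*(-2058) = 1029/5 ≈ 205.80)
136289/(-2096869) - 2560779/H = 136289/(-2096869) - 2560779/1029/5 = 136289*(-1/2096869) - 2560779*5/1029 = -136289/2096869 - 4267965/343 = -8949410248712/719226067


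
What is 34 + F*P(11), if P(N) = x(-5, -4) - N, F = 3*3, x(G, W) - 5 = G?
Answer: -65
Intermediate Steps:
x(G, W) = 5 + G
F = 9
P(N) = -N (P(N) = (5 - 5) - N = 0 - N = -N)
34 + F*P(11) = 34 + 9*(-1*11) = 34 + 9*(-11) = 34 - 99 = -65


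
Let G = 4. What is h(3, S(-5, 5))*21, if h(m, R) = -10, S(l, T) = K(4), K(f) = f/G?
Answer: -210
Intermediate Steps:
K(f) = f/4
S(l, T) = 1 (S(l, T) = (¼)*4 = 1)
h(3, S(-5, 5))*21 = -10*21 = -210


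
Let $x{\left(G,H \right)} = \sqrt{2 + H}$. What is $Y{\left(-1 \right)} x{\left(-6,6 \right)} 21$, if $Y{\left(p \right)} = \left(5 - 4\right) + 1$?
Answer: $84 \sqrt{2} \approx 118.79$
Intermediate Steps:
$Y{\left(p \right)} = 2$ ($Y{\left(p \right)} = 1 + 1 = 2$)
$Y{\left(-1 \right)} x{\left(-6,6 \right)} 21 = 2 \sqrt{2 + 6} \cdot 21 = 2 \sqrt{8} \cdot 21 = 2 \cdot 2 \sqrt{2} \cdot 21 = 4 \sqrt{2} \cdot 21 = 84 \sqrt{2}$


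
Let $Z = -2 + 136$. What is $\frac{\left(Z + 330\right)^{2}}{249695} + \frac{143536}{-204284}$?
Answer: $\frac{2035326636}{12752173345} \approx 0.15961$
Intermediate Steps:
$Z = 134$
$\frac{\left(Z + 330\right)^{2}}{249695} + \frac{143536}{-204284} = \frac{\left(134 + 330\right)^{2}}{249695} + \frac{143536}{-204284} = 464^{2} \cdot \frac{1}{249695} + 143536 \left(- \frac{1}{204284}\right) = 215296 \cdot \frac{1}{249695} - \frac{35884}{51071} = \frac{215296}{249695} - \frac{35884}{51071} = \frac{2035326636}{12752173345}$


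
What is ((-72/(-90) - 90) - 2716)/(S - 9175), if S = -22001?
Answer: 7013/77940 ≈ 0.089979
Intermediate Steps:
((-72/(-90) - 90) - 2716)/(S - 9175) = ((-72/(-90) - 90) - 2716)/(-22001 - 9175) = ((-1/90*(-72) - 90) - 2716)/(-31176) = ((⅘ - 90) - 2716)*(-1/31176) = (-446/5 - 2716)*(-1/31176) = -14026/5*(-1/31176) = 7013/77940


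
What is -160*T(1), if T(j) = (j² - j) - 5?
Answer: 800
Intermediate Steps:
T(j) = -5 + j² - j
-160*T(1) = -160*(-5 + 1² - 1*1) = -160*(-5 + 1 - 1) = -160*(-5) = 800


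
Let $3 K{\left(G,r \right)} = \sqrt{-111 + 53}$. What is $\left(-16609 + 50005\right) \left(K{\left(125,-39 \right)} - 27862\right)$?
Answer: $-930479352 + 11132 i \sqrt{58} \approx -9.3048 \cdot 10^{8} + 84779.0 i$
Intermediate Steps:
$K{\left(G,r \right)} = \frac{i \sqrt{58}}{3}$ ($K{\left(G,r \right)} = \frac{\sqrt{-111 + 53}}{3} = \frac{\sqrt{-58}}{3} = \frac{i \sqrt{58}}{3}$)
$\left(-16609 + 50005\right) \left(K{\left(125,-39 \right)} - 27862\right) = \left(-16609 + 50005\right) \left(\frac{i \sqrt{58}}{3} - 27862\right) = 33396 \left(-27862 + \frac{i \sqrt{58}}{3}\right) = -930479352 + 11132 i \sqrt{58}$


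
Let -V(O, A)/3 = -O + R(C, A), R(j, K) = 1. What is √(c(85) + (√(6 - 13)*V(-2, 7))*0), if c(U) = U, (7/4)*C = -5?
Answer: √85 ≈ 9.2195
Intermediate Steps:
C = -20/7 (C = (4/7)*(-5) = -20/7 ≈ -2.8571)
V(O, A) = -3 + 3*O (V(O, A) = -3*(-O + 1) = -3*(1 - O) = -3 + 3*O)
√(c(85) + (√(6 - 13)*V(-2, 7))*0) = √(85 + (√(6 - 13)*(-3 + 3*(-2)))*0) = √(85 + (√(-7)*(-3 - 6))*0) = √(85 + ((I*√7)*(-9))*0) = √(85 - 9*I*√7*0) = √(85 + 0) = √85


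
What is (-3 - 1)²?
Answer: 16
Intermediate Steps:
(-3 - 1)² = (-4)² = 16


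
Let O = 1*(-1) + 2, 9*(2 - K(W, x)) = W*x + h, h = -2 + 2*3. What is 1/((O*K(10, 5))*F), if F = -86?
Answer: 1/344 ≈ 0.0029070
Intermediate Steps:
h = 4 (h = -2 + 6 = 4)
K(W, x) = 14/9 - W*x/9 (K(W, x) = 2 - (W*x + 4)/9 = 2 - (4 + W*x)/9 = 2 + (-4/9 - W*x/9) = 14/9 - W*x/9)
O = 1 (O = -1 + 2 = 1)
1/((O*K(10, 5))*F) = 1/((1*(14/9 - ⅑*10*5))*(-86)) = 1/((1*(14/9 - 50/9))*(-86)) = 1/((1*(-4))*(-86)) = 1/(-4*(-86)) = 1/344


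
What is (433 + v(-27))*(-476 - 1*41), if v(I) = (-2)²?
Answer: -225929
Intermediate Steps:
v(I) = 4
(433 + v(-27))*(-476 - 1*41) = (433 + 4)*(-476 - 1*41) = 437*(-476 - 41) = 437*(-517) = -225929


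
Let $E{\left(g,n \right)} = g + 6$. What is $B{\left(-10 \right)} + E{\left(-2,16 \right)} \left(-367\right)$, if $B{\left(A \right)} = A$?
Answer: $-1478$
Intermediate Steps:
$E{\left(g,n \right)} = 6 + g$
$B{\left(-10 \right)} + E{\left(-2,16 \right)} \left(-367\right) = -10 + \left(6 - 2\right) \left(-367\right) = -10 + 4 \left(-367\right) = -10 - 1468 = -1478$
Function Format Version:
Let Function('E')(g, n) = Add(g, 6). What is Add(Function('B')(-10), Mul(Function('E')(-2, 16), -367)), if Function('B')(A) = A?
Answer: -1478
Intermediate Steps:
Function('E')(g, n) = Add(6, g)
Add(Function('B')(-10), Mul(Function('E')(-2, 16), -367)) = Add(-10, Mul(Add(6, -2), -367)) = Add(-10, Mul(4, -367)) = Add(-10, -1468) = -1478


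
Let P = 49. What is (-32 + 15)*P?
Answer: -833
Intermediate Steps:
(-32 + 15)*P = (-32 + 15)*49 = -17*49 = -833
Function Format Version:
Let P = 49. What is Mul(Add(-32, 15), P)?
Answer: -833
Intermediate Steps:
Mul(Add(-32, 15), P) = Mul(Add(-32, 15), 49) = Mul(-17, 49) = -833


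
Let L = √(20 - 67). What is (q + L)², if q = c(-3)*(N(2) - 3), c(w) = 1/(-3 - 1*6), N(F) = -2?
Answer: -3782/81 + 10*I*√47/9 ≈ -46.691 + 7.6174*I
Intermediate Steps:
c(w) = -⅑ (c(w) = 1/(-3 - 6) = 1/(-9) = -⅑)
q = 5/9 (q = -(-2 - 3)/9 = -⅑*(-5) = 5/9 ≈ 0.55556)
L = I*√47 (L = √(-47) = I*√47 ≈ 6.8557*I)
(q + L)² = (5/9 + I*√47)²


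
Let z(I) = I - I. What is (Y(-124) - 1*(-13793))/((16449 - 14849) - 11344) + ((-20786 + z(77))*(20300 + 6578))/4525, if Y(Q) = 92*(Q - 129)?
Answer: -62572350871/506800 ≈ -1.2347e+5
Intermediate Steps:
z(I) = 0
Y(Q) = -11868 + 92*Q (Y(Q) = 92*(-129 + Q) = -11868 + 92*Q)
(Y(-124) - 1*(-13793))/((16449 - 14849) - 11344) + ((-20786 + z(77))*(20300 + 6578))/4525 = ((-11868 + 92*(-124)) - 1*(-13793))/((16449 - 14849) - 11344) + ((-20786 + 0)*(20300 + 6578))/4525 = ((-11868 - 11408) + 13793)/(1600 - 11344) - 20786*26878*(1/4525) = (-23276 + 13793)/(-9744) - 558686108*1/4525 = -9483*(-1/9744) - 558686108/4525 = 109/112 - 558686108/4525 = -62572350871/506800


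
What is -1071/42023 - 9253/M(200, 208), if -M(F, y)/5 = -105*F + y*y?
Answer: 269615099/4678000360 ≈ 0.057635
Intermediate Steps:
M(F, y) = -5*y² + 525*F (M(F, y) = -5*(-105*F + y*y) = -5*(-105*F + y²) = -5*(y² - 105*F) = -5*y² + 525*F)
-1071/42023 - 9253/M(200, 208) = -1071/42023 - 9253/(-5*208² + 525*200) = -1071*1/42023 - 9253/(-5*43264 + 105000) = -1071/42023 - 9253/(-216320 + 105000) = -1071/42023 - 9253/(-111320) = -1071/42023 - 9253*(-1/111320) = -1071/42023 + 9253/111320 = 269615099/4678000360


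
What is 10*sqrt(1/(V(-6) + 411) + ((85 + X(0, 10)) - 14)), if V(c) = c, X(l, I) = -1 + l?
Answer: 2*sqrt(141755)/9 ≈ 83.667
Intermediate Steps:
10*sqrt(1/(V(-6) + 411) + ((85 + X(0, 10)) - 14)) = 10*sqrt(1/(-6 + 411) + ((85 + (-1 + 0)) - 14)) = 10*sqrt(1/405 + ((85 - 1) - 14)) = 10*sqrt(1/405 + (84 - 14)) = 10*sqrt(1/405 + 70) = 10*sqrt(28351/405) = 10*(sqrt(141755)/45) = 2*sqrt(141755)/9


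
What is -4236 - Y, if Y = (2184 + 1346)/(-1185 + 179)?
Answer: -2128943/503 ≈ -4232.5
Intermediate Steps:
Y = -1765/503 (Y = 3530/(-1006) = 3530*(-1/1006) = -1765/503 ≈ -3.5089)
-4236 - Y = -4236 - 1*(-1765/503) = -4236 + 1765/503 = -2128943/503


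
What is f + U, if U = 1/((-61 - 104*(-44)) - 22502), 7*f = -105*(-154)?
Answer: 41549969/17987 ≈ 2310.0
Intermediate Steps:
f = 2310 (f = (-105*(-154))/7 = (⅐)*16170 = 2310)
U = -1/17987 (U = 1/((-61 + 4576) - 22502) = 1/(4515 - 22502) = 1/(-17987) = -1/17987 ≈ -5.5596e-5)
f + U = 2310 - 1/17987 = 41549969/17987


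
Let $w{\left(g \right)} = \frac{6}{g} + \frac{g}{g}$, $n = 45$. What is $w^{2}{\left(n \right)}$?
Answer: $\frac{289}{225} \approx 1.2844$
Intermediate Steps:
$w{\left(g \right)} = 1 + \frac{6}{g}$ ($w{\left(g \right)} = \frac{6}{g} + 1 = 1 + \frac{6}{g}$)
$w^{2}{\left(n \right)} = \left(\frac{6 + 45}{45}\right)^{2} = \left(\frac{1}{45} \cdot 51\right)^{2} = \left(\frac{17}{15}\right)^{2} = \frac{289}{225}$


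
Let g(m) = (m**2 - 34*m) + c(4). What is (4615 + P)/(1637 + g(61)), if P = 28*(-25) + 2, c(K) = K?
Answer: 3917/3288 ≈ 1.1913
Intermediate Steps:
P = -698 (P = -700 + 2 = -698)
g(m) = 4 + m**2 - 34*m (g(m) = (m**2 - 34*m) + 4 = 4 + m**2 - 34*m)
(4615 + P)/(1637 + g(61)) = (4615 - 698)/(1637 + (4 + 61**2 - 34*61)) = 3917/(1637 + (4 + 3721 - 2074)) = 3917/(1637 + 1651) = 3917/3288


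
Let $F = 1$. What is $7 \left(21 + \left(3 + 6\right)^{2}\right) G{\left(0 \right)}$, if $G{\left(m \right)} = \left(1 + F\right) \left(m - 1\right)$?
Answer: $-1428$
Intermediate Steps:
$G{\left(m \right)} = -2 + 2 m$ ($G{\left(m \right)} = \left(1 + 1\right) \left(m - 1\right) = 2 \left(-1 + m\right) = -2 + 2 m$)
$7 \left(21 + \left(3 + 6\right)^{2}\right) G{\left(0 \right)} = 7 \left(21 + \left(3 + 6\right)^{2}\right) \left(-2 + 2 \cdot 0\right) = 7 \left(21 + 9^{2}\right) \left(-2 + 0\right) = 7 \left(21 + 81\right) \left(-2\right) = 7 \cdot 102 \left(-2\right) = 714 \left(-2\right) = -1428$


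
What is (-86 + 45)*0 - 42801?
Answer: -42801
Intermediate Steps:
(-86 + 45)*0 - 42801 = -41*0 - 42801 = 0 - 42801 = -42801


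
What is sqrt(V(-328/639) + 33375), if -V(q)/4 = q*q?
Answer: sqrt(13627283039)/639 ≈ 182.69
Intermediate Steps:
V(q) = -4*q**2 (V(q) = -4*q*q = -4*q**2)
sqrt(V(-328/639) + 33375) = sqrt(-4*(-328/639)**2 + 33375) = sqrt(-4*107584/408321 + 33375) = sqrt(-430336/408321 + 33375) = sqrt(13627283039/408321) = sqrt(13627283039)/639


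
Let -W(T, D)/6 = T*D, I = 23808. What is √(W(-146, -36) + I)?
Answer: 4*I*√483 ≈ 87.909*I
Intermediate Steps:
W(T, D) = -6*D*T (W(T, D) = -6*T*D = -6*D*T)
√(W(-146, -36) + I) = √(-6*(-36)*(-146) + 23808) = √(-31536 + 23808) = √(-7728) = 4*I*√483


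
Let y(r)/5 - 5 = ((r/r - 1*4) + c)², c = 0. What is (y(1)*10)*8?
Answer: 5600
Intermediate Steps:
y(r) = 70 (y(r) = 25 + 5*((r/r - 1*4) + 0)² = 25 + 5*((1 - 4) + 0)² = 25 + 5*(-3 + 0)² = 25 + 5*(-3)² = 25 + 5*9 = 25 + 45 = 70)
(y(1)*10)*8 = (70*10)*8 = 700*8 = 5600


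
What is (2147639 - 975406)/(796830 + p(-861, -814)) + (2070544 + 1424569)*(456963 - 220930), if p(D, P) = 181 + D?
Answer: 656793501658465583/796150 ≈ 8.2496e+11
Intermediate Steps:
(2147639 - 975406)/(796830 + p(-861, -814)) + (2070544 + 1424569)*(456963 - 220930) = (2147639 - 975406)/(796830 + (181 - 861)) + (2070544 + 1424569)*(456963 - 220930) = 1172233/(796830 - 680) + 3495113*236033 = 1172233/796150 + 824962006729 = 656793501658465583/796150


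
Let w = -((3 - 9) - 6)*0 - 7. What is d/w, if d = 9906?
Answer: -9906/7 ≈ -1415.1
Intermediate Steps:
w = -7 (w = -(-6 - 6)*0 - 7 = -1*(-12)*0 - 7 = 12*0 - 7 = 0 - 7 = -7)
d/w = 9906/(-7) = 9906*(-⅐) = -9906/7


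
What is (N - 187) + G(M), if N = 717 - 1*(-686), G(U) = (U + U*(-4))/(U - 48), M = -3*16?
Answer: 2429/2 ≈ 1214.5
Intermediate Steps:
M = -48
G(U) = -3*U/(-48 + U) (G(U) = (U - 4*U)/(-48 + U) = (-3*U)/(-48 + U) = -3*U/(-48 + U))
N = 1403 (N = 717 + 686 = 1403)
(N - 187) + G(M) = (1403 - 187) - 3*(-48)/(-48 - 48) = 1216 - 3*(-48)/(-96) = 1216 - 3*(-48)*(-1/96) = 1216 - 3/2 = 2429/2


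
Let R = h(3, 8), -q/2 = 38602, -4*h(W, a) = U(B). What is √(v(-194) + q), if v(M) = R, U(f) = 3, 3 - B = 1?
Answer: I*√308819/2 ≈ 277.86*I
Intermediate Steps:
B = 2 (B = 3 - 1*1 = 3 - 1 = 2)
h(W, a) = -¾ (h(W, a) = -¼*3 = -¾)
q = -77204 (q = -2*38602 = -77204)
R = -¾ ≈ -0.75000
v(M) = -¾
√(v(-194) + q) = √(-¾ - 77204) = √(-308819/4) = I*√308819/2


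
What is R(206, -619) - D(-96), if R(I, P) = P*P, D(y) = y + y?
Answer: 383353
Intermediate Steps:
D(y) = 2*y
R(I, P) = P²
R(206, -619) - D(-96) = (-619)² - 2*(-96) = 383161 - 1*(-192) = 383161 + 192 = 383353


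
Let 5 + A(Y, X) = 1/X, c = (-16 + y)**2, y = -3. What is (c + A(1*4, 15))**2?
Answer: 28526281/225 ≈ 1.2678e+5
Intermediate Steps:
c = 361 (c = (-16 - 3)**2 = (-19)**2 = 361)
A(Y, X) = -5 + 1/X
(c + A(1*4, 15))**2 = (361 + (-5 + 1/15))**2 = (361 - 74/15)**2 = (5341/15)**2 = 28526281/225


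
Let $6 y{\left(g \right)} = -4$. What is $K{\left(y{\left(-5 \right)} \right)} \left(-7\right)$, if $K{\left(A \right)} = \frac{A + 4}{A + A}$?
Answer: $\frac{35}{2} \approx 17.5$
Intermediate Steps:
$y{\left(g \right)} = - \frac{2}{3}$ ($y{\left(g \right)} = \frac{1}{6} \left(-4\right) = - \frac{2}{3}$)
$K{\left(A \right)} = \frac{4 + A}{2 A}$
$K{\left(y{\left(-5 \right)} \right)} \left(-7\right) = \frac{4 - \frac{2}{3}}{2 \left(- \frac{2}{3}\right)} \left(-7\right) = \frac{1}{2} \left(- \frac{3}{2}\right) \frac{10}{3} \left(-7\right) = \left(- \frac{5}{2}\right) \left(-7\right) = \frac{35}{2}$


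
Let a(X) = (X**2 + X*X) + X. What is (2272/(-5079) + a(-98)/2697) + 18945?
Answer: 86533578547/4566021 ≈ 18952.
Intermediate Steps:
a(X) = X + 2*X**2 (a(X) = (X**2 + X**2) + X = 2*X**2 + X = X + 2*X**2)
(2272/(-5079) + a(-98)/2697) + 18945 = (2272/(-5079) - 98*(1 + 2*(-98))/2697) + 18945 = (2272*(-1/5079) - 98*(1 - 196)*(1/2697)) + 18945 = (-2272/5079 - 98*(-195)*(1/2697)) + 18945 = (-2272/5079 + 19110*(1/2697)) + 18945 = (-2272/5079 + 6370/899) + 18945 = 30310702/4566021 + 18945 = 86533578547/4566021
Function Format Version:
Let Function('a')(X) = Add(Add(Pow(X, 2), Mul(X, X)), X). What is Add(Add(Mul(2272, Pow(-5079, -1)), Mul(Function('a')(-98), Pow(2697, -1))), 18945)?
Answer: Rational(86533578547, 4566021) ≈ 18952.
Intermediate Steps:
Function('a')(X) = Add(X, Mul(2, Pow(X, 2))) (Function('a')(X) = Add(Add(Pow(X, 2), Pow(X, 2)), X) = Add(Mul(2, Pow(X, 2)), X) = Add(X, Mul(2, Pow(X, 2))))
Add(Add(Mul(2272, Pow(-5079, -1)), Mul(Function('a')(-98), Pow(2697, -1))), 18945) = Add(Add(Mul(2272, Pow(-5079, -1)), Mul(Mul(-98, Add(1, Mul(2, -98))), Pow(2697, -1))), 18945) = Add(Add(Mul(2272, Rational(-1, 5079)), Mul(Mul(-98, Add(1, -196)), Rational(1, 2697))), 18945) = Add(Add(Rational(-2272, 5079), Mul(Mul(-98, -195), Rational(1, 2697))), 18945) = Add(Add(Rational(-2272, 5079), Mul(19110, Rational(1, 2697))), 18945) = Add(Add(Rational(-2272, 5079), Rational(6370, 899)), 18945) = Add(Rational(30310702, 4566021), 18945) = Rational(86533578547, 4566021)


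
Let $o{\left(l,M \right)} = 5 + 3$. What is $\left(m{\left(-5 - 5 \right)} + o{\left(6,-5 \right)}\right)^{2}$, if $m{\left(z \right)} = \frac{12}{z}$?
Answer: $\frac{1156}{25} \approx 46.24$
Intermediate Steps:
$o{\left(l,M \right)} = 8$
$\left(m{\left(-5 - 5 \right)} + o{\left(6,-5 \right)}\right)^{2} = \left(\frac{12}{-5 - 5} + 8\right)^{2} = \left(\frac{12}{-10} + 8\right)^{2} = \left(12 \left(- \frac{1}{10}\right) + 8\right)^{2} = \left(- \frac{6}{5} + 8\right)^{2} = \left(\frac{34}{5}\right)^{2} = \frac{1156}{25}$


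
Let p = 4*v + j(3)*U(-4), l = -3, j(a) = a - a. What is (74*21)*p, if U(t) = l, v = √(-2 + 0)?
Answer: 6216*I*√2 ≈ 8790.8*I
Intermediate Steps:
j(a) = 0
v = I*√2 (v = √(-2) = I*√2 ≈ 1.4142*I)
U(t) = -3
p = 4*I*√2 (p = 4*(I*√2) + 0*(-3) = 4*I*√2 + 0 = 4*I*√2 ≈ 5.6569*I)
(74*21)*p = (74*21)*(4*I*√2) = 1554*(4*I*√2) = 6216*I*√2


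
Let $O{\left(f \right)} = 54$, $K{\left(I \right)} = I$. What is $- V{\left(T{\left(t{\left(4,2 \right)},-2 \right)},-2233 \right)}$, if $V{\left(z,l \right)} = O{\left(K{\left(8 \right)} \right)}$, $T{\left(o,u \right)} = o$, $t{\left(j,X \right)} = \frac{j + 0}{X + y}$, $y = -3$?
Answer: $-54$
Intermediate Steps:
$t{\left(j,X \right)} = \frac{j}{-3 + X}$ ($t{\left(j,X \right)} = \frac{j + 0}{X - 3} = \frac{j}{-3 + X}$)
$V{\left(z,l \right)} = 54$
$- V{\left(T{\left(t{\left(4,2 \right)},-2 \right)},-2233 \right)} = \left(-1\right) 54 = -54$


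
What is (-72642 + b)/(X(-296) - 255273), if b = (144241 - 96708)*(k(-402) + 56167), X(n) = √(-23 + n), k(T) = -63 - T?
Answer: -42851195629143/4072769053 - 167864191*I*√319/4072769053 ≈ -10521.0 - 0.73615*I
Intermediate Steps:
b = 2685899698 (b = (144241 - 96708)*((-63 - 1*(-402)) + 56167) = 47533*((-63 + 402) + 56167) = 47533*(339 + 56167) = 47533*56506 = 2685899698)
(-72642 + b)/(X(-296) - 255273) = (-72642 + 2685899698)/(√(-23 - 296) - 255273) = 2685827056/(√(-319) - 255273) = 2685827056/(I*√319 - 255273) = 2685827056/(-255273 + I*√319)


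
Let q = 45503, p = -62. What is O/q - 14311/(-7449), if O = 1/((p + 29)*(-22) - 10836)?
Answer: 731507288909/380755908130 ≈ 1.9212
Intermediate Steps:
O = -1/10110 (O = 1/((-62 + 29)*(-22) - 10836) = 1/(-33*(-22) - 10836) = 1/(726 - 10836) = 1/(-10110) = -1/10110 ≈ -9.8912e-5)
O/q - 14311/(-7449) = -1/10110/45503 - 14311/(-7449) = -1/10110*1/45503 - 14311*(-1/7449) = -1/460035330 + 14311/7449 = 731507288909/380755908130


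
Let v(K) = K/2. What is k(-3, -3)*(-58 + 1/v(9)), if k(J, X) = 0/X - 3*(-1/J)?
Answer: 520/9 ≈ 57.778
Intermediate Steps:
v(K) = K/2 (v(K) = K*(1/2) = K/2)
k(J, X) = 3/J (k(J, X) = 0 - (-3)/J = 0 + 3/J = 3/J)
k(-3, -3)*(-58 + 1/v(9)) = (3/(-3))*(-58 + 1/((1/2)*9)) = (3*(-1/3))*(-58 + 1/(9/2)) = -(-58 + 2/9) = -1*(-520/9) = 520/9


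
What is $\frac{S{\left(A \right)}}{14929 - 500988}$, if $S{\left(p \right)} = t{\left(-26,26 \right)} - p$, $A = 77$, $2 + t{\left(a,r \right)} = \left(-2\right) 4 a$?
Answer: $- \frac{129}{486059} \approx -0.0002654$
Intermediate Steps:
$t{\left(a,r \right)} = -2 - 8 a$ ($t{\left(a,r \right)} = -2 + \left(-2\right) 4 a = -2 - 8 a$)
$S{\left(p \right)} = 206 - p$ ($S{\left(p \right)} = \left(-2 - -208\right) - p = \left(-2 + 208\right) - p = 206 - p$)
$\frac{S{\left(A \right)}}{14929 - 500988} = \frac{206 - 77}{14929 - 500988} = \frac{206 - 77}{-486059} = 129 \left(- \frac{1}{486059}\right) = - \frac{129}{486059}$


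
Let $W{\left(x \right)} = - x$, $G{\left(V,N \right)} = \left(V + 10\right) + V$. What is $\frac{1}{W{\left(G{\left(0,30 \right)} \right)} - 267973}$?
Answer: $- \frac{1}{267983} \approx -3.7316 \cdot 10^{-6}$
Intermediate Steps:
$G{\left(V,N \right)} = 10 + 2 V$ ($G{\left(V,N \right)} = \left(10 + V\right) + V = 10 + 2 V$)
$\frac{1}{W{\left(G{\left(0,30 \right)} \right)} - 267973} = \frac{1}{- (10 + 2 \cdot 0) - 267973} = \frac{1}{- (10 + 0) - 267973} = \frac{1}{\left(-1\right) 10 - 267973} = \frac{1}{-10 - 267973} = \frac{1}{-267983} = - \frac{1}{267983}$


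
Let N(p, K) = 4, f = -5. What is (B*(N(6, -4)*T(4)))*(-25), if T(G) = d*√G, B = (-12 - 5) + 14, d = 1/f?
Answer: -120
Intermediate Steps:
d = -⅕ (d = 1/(-5) = -⅕ ≈ -0.20000)
B = -3 (B = -17 + 14 = -3)
T(G) = -√G/5
(B*(N(6, -4)*T(4)))*(-25) = -12*(-√4/5)*(-25) = -12*(-⅕*2)*(-25) = -12*(-2)/5*(-25) = -3*(-8/5)*(-25) = (24/5)*(-25) = -120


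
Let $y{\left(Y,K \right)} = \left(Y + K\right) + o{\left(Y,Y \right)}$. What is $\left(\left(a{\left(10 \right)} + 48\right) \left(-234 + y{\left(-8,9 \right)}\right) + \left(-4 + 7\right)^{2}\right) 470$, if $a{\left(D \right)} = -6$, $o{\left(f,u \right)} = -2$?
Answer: $-4634670$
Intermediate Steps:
$y{\left(Y,K \right)} = -2 + K + Y$ ($y{\left(Y,K \right)} = \left(Y + K\right) - 2 = \left(K + Y\right) - 2 = -2 + K + Y$)
$\left(\left(a{\left(10 \right)} + 48\right) \left(-234 + y{\left(-8,9 \right)}\right) + \left(-4 + 7\right)^{2}\right) 470 = \left(\left(-6 + 48\right) \left(-234 - 1\right) + \left(-4 + 7\right)^{2}\right) 470 = \left(42 \left(-234 - 1\right) + 3^{2}\right) 470 = \left(42 \left(-235\right) + 9\right) 470 = \left(-9870 + 9\right) 470 = \left(-9861\right) 470 = -4634670$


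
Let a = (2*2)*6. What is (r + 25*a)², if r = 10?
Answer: 372100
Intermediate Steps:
a = 24 (a = 4*6 = 24)
(r + 25*a)² = (10 + 25*24)² = (10 + 600)² = 610² = 372100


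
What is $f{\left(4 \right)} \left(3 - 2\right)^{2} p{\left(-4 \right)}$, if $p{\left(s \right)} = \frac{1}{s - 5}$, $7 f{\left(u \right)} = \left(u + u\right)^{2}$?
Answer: $- \frac{64}{63} \approx -1.0159$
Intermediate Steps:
$f{\left(u \right)} = \frac{4 u^{2}}{7}$ ($f{\left(u \right)} = \frac{\left(u + u\right)^{2}}{7} = \frac{\left(2 u\right)^{2}}{7} = \frac{4 u^{2}}{7}$)
$p{\left(s \right)} = \frac{1}{-5 + s}$
$f{\left(4 \right)} \left(3 - 2\right)^{2} p{\left(-4 \right)} = \frac{\frac{4 \cdot 4^{2}}{7} \left(3 - 2\right)^{2}}{-5 - 4} = \frac{\frac{4}{7} \cdot 16 \cdot 1^{2}}{-9} = \frac{64}{7} \cdot 1 \left(- \frac{1}{9}\right) = \frac{64}{7} \left(- \frac{1}{9}\right) = - \frac{64}{63}$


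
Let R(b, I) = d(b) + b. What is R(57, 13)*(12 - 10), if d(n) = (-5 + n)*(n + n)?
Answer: 11970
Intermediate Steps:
d(n) = 2*n*(-5 + n) (d(n) = (-5 + n)*(2*n) = 2*n*(-5 + n))
R(b, I) = b + 2*b*(-5 + b) (R(b, I) = 2*b*(-5 + b) + b = b + 2*b*(-5 + b))
R(57, 13)*(12 - 10) = (57*(-9 + 2*57))*(12 - 10) = (57*(-9 + 114))*2 = (57*105)*2 = 5985*2 = 11970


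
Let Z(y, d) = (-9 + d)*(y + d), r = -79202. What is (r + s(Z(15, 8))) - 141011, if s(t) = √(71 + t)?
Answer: -220213 + 4*√3 ≈ -2.2021e+5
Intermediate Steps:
Z(y, d) = (-9 + d)*(d + y)
(r + s(Z(15, 8))) - 141011 = (-79202 + √(71 + (8² - 9*8 - 9*15 + 8*15))) - 141011 = (-79202 + √(71 + (64 - 72 - 135 + 120))) - 141011 = (-79202 + √(71 - 23)) - 141011 = (-79202 + √48) - 141011 = (-79202 + 4*√3) - 141011 = -220213 + 4*√3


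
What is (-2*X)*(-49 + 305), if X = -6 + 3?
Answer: 1536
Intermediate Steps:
X = -3
(-2*X)*(-49 + 305) = (-2*(-3))*(-49 + 305) = 6*256 = 1536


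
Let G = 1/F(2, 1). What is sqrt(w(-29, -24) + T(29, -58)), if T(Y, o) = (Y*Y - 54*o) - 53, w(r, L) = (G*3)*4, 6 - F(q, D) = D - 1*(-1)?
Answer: sqrt(3923) ≈ 62.634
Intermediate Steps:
F(q, D) = 5 - D (F(q, D) = 6 - (D - 1*(-1)) = 6 - (D + 1) = 6 - (1 + D) = 6 + (-1 - D) = 5 - D)
G = 1/4 (G = 1/(5 - 1*1) = 1/(5 - 1) = 1/4 ≈ 0.25000)
w(r, L) = 3 (w(r, L) = ((1/4)*3)*4 = (3/4)*4 = 3)
T(Y, o) = -53 + Y**2 - 54*o (T(Y, o) = (Y**2 - 54*o) - 53 = -53 + Y**2 - 54*o)
sqrt(w(-29, -24) + T(29, -58)) = sqrt(3 + (-53 + 29**2 - 54*(-58))) = sqrt(3 + (-53 + 841 + 3132)) = sqrt(3 + 3920) = sqrt(3923)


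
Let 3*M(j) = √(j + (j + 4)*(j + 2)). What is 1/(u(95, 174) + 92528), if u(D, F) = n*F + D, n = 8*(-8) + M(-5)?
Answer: 81487/6640137897 - 58*I*√2/6640137897 ≈ 1.2272e-5 - 1.2353e-8*I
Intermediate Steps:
M(j) = √(j + (2 + j)*(4 + j))/3 (M(j) = √(j + (j + 4)*(j + 2))/3 = √(j + (4 + j)*(2 + j))/3 = √(j + (2 + j)*(4 + j))/3)
n = -64 + I*√2/3 (n = 8*(-8) + √(8 + (-5)² + 7*(-5))/3 = -64 + √(8 + 25 - 35)/3 = -64 + √(-2)/3 = -64 + (I*√2)/3 = -64 + I*√2/3 ≈ -64.0 + 0.4714*I)
u(D, F) = D + F*(-64 + I*√2/3) (u(D, F) = (-64 + I*√2/3)*F + D = F*(-64 + I*√2/3) + D = D + F*(-64 + I*√2/3))
1/(u(95, 174) + 92528) = 1/((95 - ⅓*174*(192 - I*√2)) + 92528) = 1/((95 + (-11136 + 58*I*√2)) + 92528) = 1/((-11041 + 58*I*√2) + 92528) = 1/(81487 + 58*I*√2)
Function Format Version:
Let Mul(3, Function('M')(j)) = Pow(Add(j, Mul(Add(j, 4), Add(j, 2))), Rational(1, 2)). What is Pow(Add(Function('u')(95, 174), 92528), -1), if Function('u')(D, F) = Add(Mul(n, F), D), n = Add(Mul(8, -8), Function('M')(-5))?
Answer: Add(Rational(81487, 6640137897), Mul(Rational(-58, 6640137897), I, Pow(2, Rational(1, 2)))) ≈ Add(1.2272e-5, Mul(-1.2353e-8, I))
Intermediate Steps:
Function('M')(j) = Mul(Rational(1, 3), Pow(Add(j, Mul(Add(2, j), Add(4, j))), Rational(1, 2))) (Function('M')(j) = Mul(Rational(1, 3), Pow(Add(j, Mul(Add(j, 4), Add(j, 2))), Rational(1, 2))) = Mul(Rational(1, 3), Pow(Add(j, Mul(Add(4, j), Add(2, j))), Rational(1, 2))) = Mul(Rational(1, 3), Pow(Add(j, Mul(Add(2, j), Add(4, j))), Rational(1, 2))))
n = Add(-64, Mul(Rational(1, 3), I, Pow(2, Rational(1, 2)))) (n = Add(Mul(8, -8), Mul(Rational(1, 3), Pow(Add(8, Pow(-5, 2), Mul(7, -5)), Rational(1, 2)))) = Add(-64, Mul(Rational(1, 3), Pow(Add(8, 25, -35), Rational(1, 2)))) = Add(-64, Mul(Rational(1, 3), Pow(-2, Rational(1, 2)))) = Add(-64, Mul(Rational(1, 3), Mul(I, Pow(2, Rational(1, 2))))) = Add(-64, Mul(Rational(1, 3), I, Pow(2, Rational(1, 2)))) ≈ Add(-64.000, Mul(0.47140, I)))
Function('u')(D, F) = Add(D, Mul(F, Add(-64, Mul(Rational(1, 3), I, Pow(2, Rational(1, 2)))))) (Function('u')(D, F) = Add(Mul(Add(-64, Mul(Rational(1, 3), I, Pow(2, Rational(1, 2)))), F), D) = Add(Mul(F, Add(-64, Mul(Rational(1, 3), I, Pow(2, Rational(1, 2))))), D) = Add(D, Mul(F, Add(-64, Mul(Rational(1, 3), I, Pow(2, Rational(1, 2)))))))
Pow(Add(Function('u')(95, 174), 92528), -1) = Pow(Add(Add(95, Mul(Rational(-1, 3), 174, Add(192, Mul(-1, I, Pow(2, Rational(1, 2)))))), 92528), -1) = Pow(Add(Add(95, Add(-11136, Mul(58, I, Pow(2, Rational(1, 2))))), 92528), -1) = Pow(Add(Add(-11041, Mul(58, I, Pow(2, Rational(1, 2)))), 92528), -1) = Pow(Add(81487, Mul(58, I, Pow(2, Rational(1, 2)))), -1)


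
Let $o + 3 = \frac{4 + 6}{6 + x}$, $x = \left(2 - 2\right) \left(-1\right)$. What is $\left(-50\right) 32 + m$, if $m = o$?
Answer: $- \frac{4804}{3} \approx -1601.3$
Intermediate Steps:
$x = 0$ ($x = 0 \left(-1\right) = 0$)
$o = - \frac{4}{3}$ ($o = -3 + \frac{4 + 6}{6 + 0} = -3 + \frac{1}{6} \cdot 10 = -3 + \frac{5}{3} = - \frac{4}{3} \approx -1.3333$)
$m = - \frac{4}{3} \approx -1.3333$
$\left(-50\right) 32 + m = \left(-50\right) 32 - \frac{4}{3} = -1600 - \frac{4}{3} = - \frac{4804}{3}$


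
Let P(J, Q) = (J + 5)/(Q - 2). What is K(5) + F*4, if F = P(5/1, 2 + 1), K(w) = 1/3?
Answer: 121/3 ≈ 40.333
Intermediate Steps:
K(w) = 1/3
P(J, Q) = (5 + J)/(-2 + Q)
F = 10 (F = (5 + 5/1)/(-2 + (2 + 1)) = (5 + 5*1)/(-2 + 3) = (5 + 5)/1 = 1*10 = 10)
K(5) + F*4 = 1/3 + 10*4 = 1/3 + 40 = 121/3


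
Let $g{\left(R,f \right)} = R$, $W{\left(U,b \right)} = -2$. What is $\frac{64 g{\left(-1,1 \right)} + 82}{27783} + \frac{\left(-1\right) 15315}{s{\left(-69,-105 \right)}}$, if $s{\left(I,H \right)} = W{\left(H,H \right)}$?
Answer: $\frac{47277409}{6174} \approx 7657.5$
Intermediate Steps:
$s{\left(I,H \right)} = -2$
$\frac{64 g{\left(-1,1 \right)} + 82}{27783} + \frac{\left(-1\right) 15315}{s{\left(-69,-105 \right)}} = \frac{64 \left(-1\right) + 82}{27783} + \frac{\left(-1\right) 15315}{-2} = \left(-64 + 82\right) \frac{1}{27783} - - \frac{15315}{2} = 18 \cdot \frac{1}{27783} + \frac{15315}{2} = \frac{2}{3087} + \frac{15315}{2} = \frac{47277409}{6174}$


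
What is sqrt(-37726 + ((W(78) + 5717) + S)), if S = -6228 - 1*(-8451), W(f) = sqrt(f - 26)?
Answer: sqrt(-29786 + 2*sqrt(13)) ≈ 172.57*I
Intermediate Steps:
W(f) = sqrt(-26 + f)
S = 2223 (S = -6228 + 8451 = 2223)
sqrt(-37726 + ((W(78) + 5717) + S)) = sqrt(-37726 + ((sqrt(-26 + 78) + 5717) + 2223)) = sqrt(-37726 + ((sqrt(52) + 5717) + 2223)) = sqrt(-37726 + ((2*sqrt(13) + 5717) + 2223)) = sqrt(-37726 + ((5717 + 2*sqrt(13)) + 2223)) = sqrt(-37726 + (7940 + 2*sqrt(13))) = sqrt(-29786 + 2*sqrt(13))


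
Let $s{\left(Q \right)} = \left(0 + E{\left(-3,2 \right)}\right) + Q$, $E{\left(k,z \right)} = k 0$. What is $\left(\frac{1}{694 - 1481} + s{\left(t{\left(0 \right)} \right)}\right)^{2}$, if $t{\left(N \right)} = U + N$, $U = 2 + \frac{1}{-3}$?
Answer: $\frac{15460624}{5574321} \approx 2.7735$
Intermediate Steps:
$U = \frac{5}{3}$ ($U = 2 - \frac{1}{3} = \frac{5}{3} \approx 1.6667$)
$t{\left(N \right)} = \frac{5}{3} + N$
$E{\left(k,z \right)} = 0$
$s{\left(Q \right)} = Q$ ($s{\left(Q \right)} = \left(0 + 0\right) + Q = 0 + Q = Q$)
$\left(\frac{1}{694 - 1481} + s{\left(t{\left(0 \right)} \right)}\right)^{2} = \left(\frac{1}{694 - 1481} + \left(\frac{5}{3} + 0\right)\right)^{2} = \left(\frac{1}{-787} + \frac{5}{3}\right)^{2} = \left(- \frac{1}{787} + \frac{5}{3}\right)^{2} = \left(\frac{3932}{2361}\right)^{2} = \frac{15460624}{5574321}$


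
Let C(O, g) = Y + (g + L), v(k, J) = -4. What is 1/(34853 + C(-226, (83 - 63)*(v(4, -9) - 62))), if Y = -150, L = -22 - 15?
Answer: 1/33346 ≈ 2.9989e-5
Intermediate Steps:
L = -37
C(O, g) = -187 + g (C(O, g) = -150 + (g - 37) = -150 + (-37 + g) = -187 + g)
1/(34853 + C(-226, (83 - 63)*(v(4, -9) - 62))) = 1/(34853 + (-187 + (83 - 63)*(-4 - 62))) = 1/(34853 + (-187 + 20*(-66))) = 1/(34853 + (-187 - 1320)) = 1/(34853 - 1507) = 1/33346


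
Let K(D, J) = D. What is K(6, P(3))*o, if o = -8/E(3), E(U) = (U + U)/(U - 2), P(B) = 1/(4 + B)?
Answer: -8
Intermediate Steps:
E(U) = 2*U/(-2 + U) (E(U) = (2*U)/(-2 + U) = 2*U/(-2 + U))
o = -4/3 (o = -8/(2*3/(-2 + 3)) = -8/(2*3/1) = -8/(2*3*1) = -8/6 = -8*⅙ = -4/3 ≈ -1.3333)
K(6, P(3))*o = 6*(-4/3) = -8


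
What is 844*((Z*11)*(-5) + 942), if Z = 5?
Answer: 562948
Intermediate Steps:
844*((Z*11)*(-5) + 942) = 844*((5*11)*(-5) + 942) = 844*(55*(-5) + 942) = 844*(-275 + 942) = 844*667 = 562948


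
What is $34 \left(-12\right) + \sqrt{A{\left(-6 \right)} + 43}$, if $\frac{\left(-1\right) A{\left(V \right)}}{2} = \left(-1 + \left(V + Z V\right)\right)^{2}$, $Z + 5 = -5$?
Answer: $-408 + 5 i \sqrt{223} \approx -408.0 + 74.666 i$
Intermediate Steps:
$Z = -10$ ($Z = -5 - 5 = -10$)
$A{\left(V \right)} = - 2 \left(-1 - 9 V\right)^{2}$ ($A{\left(V \right)} = - 2 \left(-1 + \left(V - 10 V\right)\right)^{2} = - 2 \left(-1 - 9 V\right)^{2}$)
$34 \left(-12\right) + \sqrt{A{\left(-6 \right)} + 43} = 34 \left(-12\right) + \sqrt{- 2 \left(1 + 9 \left(-6\right)\right)^{2} + 43} = -408 + \sqrt{- 2 \left(1 - 54\right)^{2} + 43} = -408 + \sqrt{- 2 \left(-53\right)^{2} + 43} = -408 + \sqrt{\left(-2\right) 2809 + 43} = -408 + \sqrt{-5618 + 43} = -408 + \sqrt{-5575} = -408 + 5 i \sqrt{223}$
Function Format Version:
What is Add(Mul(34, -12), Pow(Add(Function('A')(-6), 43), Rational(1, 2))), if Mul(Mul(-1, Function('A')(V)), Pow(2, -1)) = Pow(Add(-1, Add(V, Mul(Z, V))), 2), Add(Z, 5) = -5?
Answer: Add(-408, Mul(5, I, Pow(223, Rational(1, 2)))) ≈ Add(-408.00, Mul(74.666, I))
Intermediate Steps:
Z = -10 (Z = Add(-5, -5) = -10)
Function('A')(V) = Mul(-2, Pow(Add(-1, Mul(-9, V)), 2)) (Function('A')(V) = Mul(-2, Pow(Add(-1, Add(V, Mul(-10, V))), 2)) = Mul(-2, Pow(Add(-1, Mul(-9, V)), 2)))
Add(Mul(34, -12), Pow(Add(Function('A')(-6), 43), Rational(1, 2))) = Add(Mul(34, -12), Pow(Add(Mul(-2, Pow(Add(1, Mul(9, -6)), 2)), 43), Rational(1, 2))) = Add(-408, Pow(Add(Mul(-2, Pow(Add(1, -54), 2)), 43), Rational(1, 2))) = Add(-408, Pow(Add(Mul(-2, Pow(-53, 2)), 43), Rational(1, 2))) = Add(-408, Pow(Add(Mul(-2, 2809), 43), Rational(1, 2))) = Add(-408, Pow(Add(-5618, 43), Rational(1, 2))) = Add(-408, Pow(-5575, Rational(1, 2))) = Add(-408, Mul(5, I, Pow(223, Rational(1, 2))))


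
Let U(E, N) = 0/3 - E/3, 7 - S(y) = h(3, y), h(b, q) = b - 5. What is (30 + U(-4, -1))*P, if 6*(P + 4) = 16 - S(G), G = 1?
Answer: -799/9 ≈ -88.778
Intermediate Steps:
h(b, q) = -5 + b
S(y) = 9 (S(y) = 7 - (-5 + 3) = 7 - 1*(-2) = 7 + 2 = 9)
U(E, N) = -E/3 (U(E, N) = 0*(⅓) - E*(⅓) = 0 - E/3 = -E/3)
P = -17/6 (P = -4 + (16 - 1*9)/6 = -4 + (16 - 9)/6 = -4 + (⅙)*7 = -4 + 7/6 = -17/6 ≈ -2.8333)
(30 + U(-4, -1))*P = (30 - ⅓*(-4))*(-17/6) = (30 + 4/3)*(-17/6) = (94/3)*(-17/6) = -799/9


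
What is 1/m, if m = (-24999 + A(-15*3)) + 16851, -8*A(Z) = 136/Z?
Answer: -45/366643 ≈ -0.00012274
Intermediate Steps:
A(Z) = -17/Z
m = -366643/45 (m = (-24999 - 17/((-15*3))) + 16851 = (-24999 - 17/(-45)) + 16851 = (-24999 - 17*(-1/45)) + 16851 = (-24999 + 17/45) + 16851 = -1124938/45 + 16851 = -366643/45 ≈ -8147.6)
1/m = 1/(-366643/45) = -45/366643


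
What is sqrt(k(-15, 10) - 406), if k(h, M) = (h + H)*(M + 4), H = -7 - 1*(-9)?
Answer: 14*I*sqrt(3) ≈ 24.249*I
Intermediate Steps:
H = 2 (H = -7 + 9 = 2)
k(h, M) = (2 + h)*(4 + M) (k(h, M) = (h + 2)*(M + 4) = (2 + h)*(4 + M))
sqrt(k(-15, 10) - 406) = sqrt((8 + 2*10 + 4*(-15) + 10*(-15)) - 406) = sqrt((8 + 20 - 60 - 150) - 406) = sqrt(-182 - 406) = sqrt(-588) = 14*I*sqrt(3)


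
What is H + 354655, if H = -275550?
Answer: 79105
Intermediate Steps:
H + 354655 = -275550 + 354655 = 79105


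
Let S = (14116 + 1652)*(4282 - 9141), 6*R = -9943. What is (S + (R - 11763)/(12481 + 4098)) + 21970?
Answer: -7619185446229/99474 ≈ -7.6595e+7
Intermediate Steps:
R = -9943/6 (R = (⅙)*(-9943) = -9943/6 ≈ -1657.2)
S = -76616712 (S = 15768*(-4859) = -76616712)
(S + (R - 11763)/(12481 + 4098)) + 21970 = (-76616712 + (-9943/6 - 11763)/(12481 + 4098)) + 21970 = (-76616712 - 80521/6/16579) + 21970 = (-76616712 - 80521/6*1/16579) + 21970 = (-76616712 - 80521/99474) + 21970 = -7621370890009/99474 + 21970 = -7619185446229/99474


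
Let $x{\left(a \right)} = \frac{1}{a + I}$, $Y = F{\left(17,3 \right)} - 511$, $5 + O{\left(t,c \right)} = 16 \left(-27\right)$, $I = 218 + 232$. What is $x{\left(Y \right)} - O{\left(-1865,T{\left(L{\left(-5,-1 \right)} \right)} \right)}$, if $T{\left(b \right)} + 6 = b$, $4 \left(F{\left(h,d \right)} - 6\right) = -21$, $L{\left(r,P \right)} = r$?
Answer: $\frac{105313}{241} \approx 436.98$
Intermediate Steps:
$F{\left(h,d \right)} = \frac{3}{4}$ ($F{\left(h,d \right)} = 6 + \frac{1}{4} \left(-21\right) = 6 - \frac{21}{4} = \frac{3}{4}$)
$T{\left(b \right)} = -6 + b$
$I = 450$
$O{\left(t,c \right)} = -437$ ($O{\left(t,c \right)} = -5 + 16 \left(-27\right) = -5 - 432 = -437$)
$Y = - \frac{2041}{4}$ ($Y = \frac{3}{4} - 511 = - \frac{2041}{4} \approx -510.25$)
$x{\left(a \right)} = \frac{1}{450 + a}$ ($x{\left(a \right)} = \frac{1}{a + 450} = \frac{1}{450 + a}$)
$x{\left(Y \right)} - O{\left(-1865,T{\left(L{\left(-5,-1 \right)} \right)} \right)} = \frac{1}{450 - \frac{2041}{4}} - -437 = \frac{1}{- \frac{241}{4}} + 437 = - \frac{4}{241} + 437 = \frac{105313}{241}$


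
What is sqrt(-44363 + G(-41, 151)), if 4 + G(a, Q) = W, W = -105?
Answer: 2*I*sqrt(11118) ≈ 210.88*I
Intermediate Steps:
G(a, Q) = -109 (G(a, Q) = -4 - 105 = -109)
sqrt(-44363 + G(-41, 151)) = sqrt(-44363 - 109) = sqrt(-44472) = 2*I*sqrt(11118)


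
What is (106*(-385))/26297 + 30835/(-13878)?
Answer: -1377229175/364949766 ≈ -3.7738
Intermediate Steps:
(106*(-385))/26297 + 30835/(-13878) = -40810*1/26297 + 30835*(-1/13878) = -40810/26297 - 30835/13878 = -1377229175/364949766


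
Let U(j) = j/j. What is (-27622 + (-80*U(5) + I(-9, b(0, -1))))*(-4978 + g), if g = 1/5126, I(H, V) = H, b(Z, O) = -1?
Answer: 707107877397/5126 ≈ 1.3795e+8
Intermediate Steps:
U(j) = 1
g = 1/5126 ≈ 0.00019508
(-27622 + (-80*U(5) + I(-9, b(0, -1))))*(-4978 + g) = (-27622 + (-80*1 - 9))*(-4978 + 1/5126) = (-27622 + (-80 - 9))*(-25517227/5126) = (-27622 - 89)*(-25517227/5126) = -27711*(-25517227/5126) = 707107877397/5126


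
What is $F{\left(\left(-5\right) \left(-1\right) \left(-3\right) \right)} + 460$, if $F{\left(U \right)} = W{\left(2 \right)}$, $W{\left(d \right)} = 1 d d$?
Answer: $464$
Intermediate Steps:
$W{\left(d \right)} = d^{2}$ ($W{\left(d \right)} = d d = d^{2}$)
$F{\left(U \right)} = 4$ ($F{\left(U \right)} = 2^{2} = 4$)
$F{\left(\left(-5\right) \left(-1\right) \left(-3\right) \right)} + 460 = 4 + 460 = 464$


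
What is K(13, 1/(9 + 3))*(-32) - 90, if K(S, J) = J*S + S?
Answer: -1622/3 ≈ -540.67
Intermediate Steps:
K(S, J) = S + J*S
K(13, 1/(9 + 3))*(-32) - 90 = (13*(1 + 1/(9 + 3)))*(-32) - 90 = (13*(1 + 1/12))*(-32) - 90 = (13*(13/12))*(-32) - 90 = (169/12)*(-32) - 90 = -1352/3 - 90 = -1622/3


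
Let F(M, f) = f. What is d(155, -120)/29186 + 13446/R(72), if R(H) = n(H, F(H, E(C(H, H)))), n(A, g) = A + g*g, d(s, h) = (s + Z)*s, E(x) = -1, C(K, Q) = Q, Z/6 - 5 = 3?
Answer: 394731901/2130578 ≈ 185.27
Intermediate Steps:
Z = 48 (Z = 30 + 6*3 = 30 + 18 = 48)
d(s, h) = s*(48 + s) (d(s, h) = (s + 48)*s = (48 + s)*s = s*(48 + s))
n(A, g) = A + g²
R(H) = 1 + H (R(H) = H + (-1)² = H + 1 = 1 + H)
d(155, -120)/29186 + 13446/R(72) = (155*(48 + 155))/29186 + 13446/(1 + 72) = (155*203)*(1/29186) + 13446/73 = 31465*(1/29186) + 13446*(1/73) = 31465/29186 + 13446/73 = 394731901/2130578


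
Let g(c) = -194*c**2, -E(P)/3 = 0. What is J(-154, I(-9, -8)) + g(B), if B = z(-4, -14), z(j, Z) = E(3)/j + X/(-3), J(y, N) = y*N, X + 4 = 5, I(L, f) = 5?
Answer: -7124/9 ≈ -791.56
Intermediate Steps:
E(P) = 0 (E(P) = -3*0 = 0)
X = 1 (X = -4 + 5 = 1)
J(y, N) = N*y
z(j, Z) = -1/3 (z(j, Z) = 0/j + 1/(-3) = 0 + 1*(-1/3) = 0 - 1/3 = -1/3)
B = -1/3 ≈ -0.33333
J(-154, I(-9, -8)) + g(B) = 5*(-154) - 194*(-1/3)**2 = -770 - 194*1/9 = -770 - 194/9 = -7124/9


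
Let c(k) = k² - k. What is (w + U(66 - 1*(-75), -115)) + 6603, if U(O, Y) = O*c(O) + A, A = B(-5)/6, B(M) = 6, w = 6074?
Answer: 2796018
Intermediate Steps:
A = 1 (A = 6/6 = 6*(⅙) = 1)
U(O, Y) = 1 + O²*(-1 + O) (U(O, Y) = O*(O*(-1 + O)) + 1 = O²*(-1 + O) + 1 = 1 + O²*(-1 + O))
(w + U(66 - 1*(-75), -115)) + 6603 = (6074 + (1 + (66 - 1*(-75))²*(-1 + (66 - 1*(-75))))) + 6603 = (6074 + (1 + (66 + 75)²*(-1 + (66 + 75)))) + 6603 = (6074 + (1 + 141²*(-1 + 141))) + 6603 = (6074 + (1 + 19881*140)) + 6603 = (6074 + (1 + 2783340)) + 6603 = (6074 + 2783341) + 6603 = 2789415 + 6603 = 2796018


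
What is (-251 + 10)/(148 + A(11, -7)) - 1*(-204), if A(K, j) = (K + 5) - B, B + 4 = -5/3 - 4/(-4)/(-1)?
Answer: 103725/512 ≈ 202.59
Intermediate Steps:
B = -20/3 (B = -4 + (-5/3 - 4/(-4)/(-1)) = -4 + (-5*⅓ - 4*(-¼)*(-1)) = -4 + (-5/3 + 1*(-1)) = -4 + (-5/3 - 1) = -4 - 8/3 = -20/3 ≈ -6.6667)
A(K, j) = 35/3 + K (A(K, j) = (K + 5) - 1*(-20/3) = (5 + K) + 20/3 = 35/3 + K)
(-251 + 10)/(148 + A(11, -7)) - 1*(-204) = (-251 + 10)/(148 + (35/3 + 11)) - 1*(-204) = -241/(148 + 68/3) + 204 = -241/512/3 + 204 = -241*3/512 + 204 = -723/512 + 204 = 103725/512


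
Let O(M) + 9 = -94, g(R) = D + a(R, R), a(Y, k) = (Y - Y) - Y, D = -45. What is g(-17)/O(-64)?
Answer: 28/103 ≈ 0.27184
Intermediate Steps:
a(Y, k) = -Y (a(Y, k) = 0 - Y = -Y)
g(R) = -45 - R
O(M) = -103 (O(M) = -9 - 94 = -103)
g(-17)/O(-64) = (-45 - 1*(-17))/(-103) = (-45 + 17)*(-1/103) = -28*(-1/103) = 28/103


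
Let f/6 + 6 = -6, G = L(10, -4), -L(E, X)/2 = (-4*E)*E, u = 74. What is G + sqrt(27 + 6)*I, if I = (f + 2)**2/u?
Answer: 800 + 2450*sqrt(33)/37 ≈ 1180.4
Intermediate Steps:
L(E, X) = 8*E**2 (L(E, X) = -2*(-4*E)*E = -(-8)*E**2 = 8*E**2)
G = 800 (G = 8*10**2 = 8*100 = 800)
f = -72 (f = -36 + 6*(-6) = -36 - 36 = -72)
I = 2450/37 (I = (-72 + 2)**2/74 = (-70)**2*(1/74) = 4900*(1/74) = 2450/37 ≈ 66.216)
G + sqrt(27 + 6)*I = 800 + sqrt(27 + 6)*(2450/37) = 800 + sqrt(33)*(2450/37) = 800 + 2450*sqrt(33)/37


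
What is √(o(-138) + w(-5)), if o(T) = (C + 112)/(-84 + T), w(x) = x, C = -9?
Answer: I*√269286/222 ≈ 2.3375*I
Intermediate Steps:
o(T) = 103/(-84 + T) (o(T) = (-9 + 112)/(-84 + T) = 103/(-84 + T))
√(o(-138) + w(-5)) = √(103/(-84 - 138) - 5) = √(103/(-222) - 5) = √(103*(-1/222) - 5) = √(-103/222 - 5) = √(-1213/222) = I*√269286/222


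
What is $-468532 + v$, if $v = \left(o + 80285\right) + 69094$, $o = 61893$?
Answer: $-257260$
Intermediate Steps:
$v = 211272$ ($v = \left(61893 + 80285\right) + 69094 = 142178 + 69094 = 211272$)
$-468532 + v = -468532 + 211272 = -257260$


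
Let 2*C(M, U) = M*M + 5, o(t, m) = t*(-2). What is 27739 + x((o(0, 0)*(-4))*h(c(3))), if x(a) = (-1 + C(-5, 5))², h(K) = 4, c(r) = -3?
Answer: 27935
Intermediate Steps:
o(t, m) = -2*t
C(M, U) = 5/2 + M²/2 (C(M, U) = (M*M + 5)/2 = (M² + 5)/2 = (5 + M²)/2 = 5/2 + M²/2)
x(a) = 196 (x(a) = (-1 + (5/2 + (½)*(-5)²))² = (-1 + (5/2 + (½)*25))² = (-1 + (5/2 + 25/2))² = (-1 + 15)² = 14² = 196)
27739 + x((o(0, 0)*(-4))*h(c(3))) = 27739 + 196 = 27935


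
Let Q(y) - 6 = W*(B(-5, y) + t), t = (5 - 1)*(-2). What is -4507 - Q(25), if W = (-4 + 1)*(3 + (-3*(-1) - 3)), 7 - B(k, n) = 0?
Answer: -4522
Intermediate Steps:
B(k, n) = 7 (B(k, n) = 7 - 1*0 = 7 + 0 = 7)
t = -8 (t = 4*(-2) = -8)
W = -9 (W = -3*(3 + (3 - 3)) = -3*(3 + 0) = -3*3 = -9)
Q(y) = 15 (Q(y) = 6 - 9*(7 - 8) = 6 - 9*(-1) = 6 + 9 = 15)
-4507 - Q(25) = -4507 - 1*15 = -4507 - 15 = -4522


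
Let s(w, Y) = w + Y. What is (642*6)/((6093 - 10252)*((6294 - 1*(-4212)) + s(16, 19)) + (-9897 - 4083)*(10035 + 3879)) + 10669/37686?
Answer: 2542893550919/8982749751954 ≈ 0.28309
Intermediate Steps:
s(w, Y) = Y + w
(642*6)/((6093 - 10252)*((6294 - 1*(-4212)) + s(16, 19)) + (-9897 - 4083)*(10035 + 3879)) + 10669/37686 = (642*6)/((6093 - 10252)*((6294 - 1*(-4212)) + (19 + 16)) + (-9897 - 4083)*(10035 + 3879)) + 10669/37686 = 3852/(-4159*((6294 + 4212) + 35) - 13980*13914) + 10669*(1/37686) = 3852/(-4159*(10506 + 35) - 194517720) + 10669/37686 = 3852/(-4159*10541 - 194517720) + 10669/37686 = 3852/(-43840019 - 194517720) + 10669/37686 = 3852/(-238357739) + 10669/37686 = 3852*(-1/238357739) + 10669/37686 = -3852/238357739 + 10669/37686 = 2542893550919/8982749751954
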